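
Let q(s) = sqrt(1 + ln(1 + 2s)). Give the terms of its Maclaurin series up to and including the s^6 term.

-22819*s^6/720 + 1609*s^5/120 - 143*s^4/24 + 17*s^3/6 - 3*s^2/2 + s + 1

Let u equal the inner series; expand the outer function in u and truncate.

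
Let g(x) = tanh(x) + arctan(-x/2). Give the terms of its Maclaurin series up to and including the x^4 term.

-7*x^3/24 + x/2

Add the two expansions coefficient-wise.
[x^0] = 0;  [x^1] = 1/2;  [x^2] = 0;  [x^3] = -7/24;  [x^4] = 0.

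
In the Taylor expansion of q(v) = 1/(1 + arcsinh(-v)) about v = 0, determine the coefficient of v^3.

Substitute the inner expansion into the outer series and collect powers.
q(0) = 1
q′(0) = 1
q′′(0) = 2
q′′′(0) = 5
So c_3 = q′′′(0)/3! = 5/6.

5/6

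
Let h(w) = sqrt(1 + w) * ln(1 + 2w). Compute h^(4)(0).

-55

Take the Cauchy product of the two expansions.
The coefficient of w^4 in the expansion is -55/24, so h^(4)(0) = 4! * (-55/24) = -55.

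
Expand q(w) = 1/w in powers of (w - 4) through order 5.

-(w - 4)^5/4096 + (w - 4)^4/1024 - (w - 4)^3/256 + (w - 4)^2/64 - (w - 4)/16 + 1/4

Differentiate repeatedly and evaluate at the center.
q(4) = 1/4
q′(4) = -1/16
q′′(4) = 1/32
q′′′(4) = -3/128
q^(4)(4) = 3/128
q^(5)(4) = -15/512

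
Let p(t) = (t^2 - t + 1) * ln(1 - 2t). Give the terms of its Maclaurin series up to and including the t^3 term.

Distribute the polynomial across the series and collect like powers.

-8*t^3/3 - 2*t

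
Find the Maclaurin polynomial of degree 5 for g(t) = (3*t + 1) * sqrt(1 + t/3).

Shift and add copies of the series according to the polynomial's terms.
g(0) = 1
g′(0) = 19/6
g′′(0) = 35/36
g′′′(0) = -17/72
g^(4)(0) = 67/432
g^(5)(0) = -415/2592
Dividing each by k! gives the coefficients c_0, ..., c_5.

-83*t^5/62208 + 67*t^4/10368 - 17*t^3/432 + 35*t^2/72 + 19*t/6 + 1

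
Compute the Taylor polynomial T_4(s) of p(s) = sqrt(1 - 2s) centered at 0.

Use the known series and substitute for the argument.
p(0) = 1
p′(0) = -1
p′′(0) = -1
p′′′(0) = -3
p^(4)(0) = -15

-5*s^4/8 - s^3/2 - s^2/2 - s + 1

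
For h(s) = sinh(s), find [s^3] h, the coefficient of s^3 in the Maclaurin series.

h(0) = 0
h′(0) = 1
h′′(0) = 0
h′′′(0) = 1
So c_3 = h′′′(0)/3! = 1/6.

1/6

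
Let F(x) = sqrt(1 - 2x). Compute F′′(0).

The coefficient of x^2 in the expansion is -1/2, so F′′(0) = 2! * (-1/2) = -1.

-1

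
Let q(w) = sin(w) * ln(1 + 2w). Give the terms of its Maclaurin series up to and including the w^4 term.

Expand each factor separately, then convolve coefficients.
q(0) = 0
q′(0) = 0
q′′(0) = 4
q′′′(0) = -12
q^(4)(0) = 56

7*w^4/3 - 2*w^3 + 2*w^2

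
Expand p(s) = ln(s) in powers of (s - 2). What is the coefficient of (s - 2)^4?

p(2) = ln(2)
p′(2) = 1/2
p′′(2) = -1/4
p′′′(2) = 1/4
p^(4)(2) = -3/8

-1/64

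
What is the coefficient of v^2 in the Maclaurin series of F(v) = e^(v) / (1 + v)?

1/2

Expand each factor separately, then convolve coefficients.
F(0) = 1
F′(0) = 0
F′′(0) = 1
So c_2 = F′′(0)/2! = 1/2.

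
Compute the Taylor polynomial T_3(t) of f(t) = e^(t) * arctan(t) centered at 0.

t^3/6 + t^2 + t

Take the Cauchy product of the two expansions.
f(0) = 0
f′(0) = 1
f′′(0) = 2
f′′′(0) = 1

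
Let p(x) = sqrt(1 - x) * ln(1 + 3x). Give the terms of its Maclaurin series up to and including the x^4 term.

Expand each factor separately, then convolve coefficients.
p(0) = 0
p′(0) = 3
p′′(0) = -12
p′′′(0) = 261/4
p^(4)(0) = -585
Then c_k = p^(k)(0)/k! gives each Taylor coefficient.

-195*x^4/8 + 87*x^3/8 - 6*x^2 + 3*x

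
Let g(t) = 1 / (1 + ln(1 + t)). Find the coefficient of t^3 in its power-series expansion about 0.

Write 1/(1+u) = 1 - u + u^2 - u^3 + ... and substitute the series for u.
g(0) = 1
g′(0) = -1
g′′(0) = 3
g′′′(0) = -14

-7/3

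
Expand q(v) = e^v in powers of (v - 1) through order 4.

e*(v - 1)^4/24 + e*(v - 1)^3/6 + e*(v - 1)^2/2 + e*(v - 1) + e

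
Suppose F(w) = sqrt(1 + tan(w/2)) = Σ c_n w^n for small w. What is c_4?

-47/6144

Plug the Maclaurin series of the inner function into that of the outer and collect terms.
F(0) = 1
F′(0) = 1/4
F′′(0) = -1/16
F′′′(0) = 11/64
F^(4)(0) = -47/256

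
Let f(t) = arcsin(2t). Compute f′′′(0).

The coefficient of t^3 in the expansion is 4/3, so f′′′(0) = 3! * (4/3) = 8.

8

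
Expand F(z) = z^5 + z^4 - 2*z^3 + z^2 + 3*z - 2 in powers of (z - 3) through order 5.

(z - 3)^5 + 16*(z - 3)^4 + 100*(z - 3)^3 + 307*(z - 3)^2 + 468*(z - 3) + 286

Use the known series and substitute for the argument.
F(3) = 286
F′(3) = 468
F′′(3) = 614
F′′′(3) = 600
F^(4)(3) = 384
F^(5)(3) = 120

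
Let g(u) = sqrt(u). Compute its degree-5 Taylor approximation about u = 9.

Apply the Taylor formula c_k = f^(k)(a)/k!.
g(9) = 3
g′(9) = 1/6
g′′(9) = -1/108
g′′′(9) = 1/648
g^(4)(9) = -5/11664
g^(5)(9) = 35/209952

7*(u - 9)^5/5038848 - 5*(u - 9)^4/279936 + (u - 9)^3/3888 - (u - 9)^2/216 + (u - 9)/6 + 3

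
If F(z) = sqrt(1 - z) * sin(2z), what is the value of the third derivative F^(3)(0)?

Write out both Maclaurin series and multiply, keeping only the needed powers.
From the series, [z^3] F = -19/12; multiply by 3! = 6 to get -19/2.

-19/2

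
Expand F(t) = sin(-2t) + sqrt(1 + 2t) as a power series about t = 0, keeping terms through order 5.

Combine the two series term by term.
F(0) = 1
F′(0) = -1
F′′(0) = -1
F′′′(0) = 11
F^(4)(0) = -15
F^(5)(0) = 73

73*t^5/120 - 5*t^4/8 + 11*t^3/6 - t^2/2 - t + 1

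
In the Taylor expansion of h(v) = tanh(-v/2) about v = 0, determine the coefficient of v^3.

h(0) = 0
h′(0) = -1/2
h′′(0) = 0
h′′′(0) = 1/4
So c_3 = h′′′(0)/3! = 1/24.

1/24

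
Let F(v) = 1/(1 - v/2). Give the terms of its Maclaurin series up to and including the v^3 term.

F(0) = 1
F′(0) = 1/2
F′′(0) = 1/2
F′′′(0) = 3/4

v^3/8 + v^2/4 + v/2 + 1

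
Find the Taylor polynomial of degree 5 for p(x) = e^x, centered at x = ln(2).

p(ln(2)) = 2
p′(ln(2)) = 2
p′′(ln(2)) = 2
p′′′(ln(2)) = 2
p^(4)(ln(2)) = 2
p^(5)(ln(2)) = 2

(x - ln(2))^5/60 + (x - ln(2))^4/12 + (x - ln(2))^3/3 + (x - ln(2))^2 + 2*(x - ln(2)) + 2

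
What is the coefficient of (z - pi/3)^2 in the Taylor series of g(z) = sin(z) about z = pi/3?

g(pi/3) = sqrt(3)/2
g′(pi/3) = 1/2
g′′(pi/3) = -sqrt(3)/2

-sqrt(3)/4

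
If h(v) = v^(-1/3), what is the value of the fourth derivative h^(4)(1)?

280/81

From the series, [(v - 1)^4] h = 35/243; multiply by 4! = 24 to get 280/81.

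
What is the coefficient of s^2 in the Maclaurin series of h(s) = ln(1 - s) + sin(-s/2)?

Expand each term separately and add.
h(0) = 0
h′(0) = -3/2
h′′(0) = -1

-1/2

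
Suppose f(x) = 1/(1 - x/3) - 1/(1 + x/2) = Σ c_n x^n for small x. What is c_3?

Expand each term separately and add.
f(0) = 0
f′(0) = 5/6
f′′(0) = -5/18
f′′′(0) = 35/36
The Taylor polynomial is Σ f^(k)(0)/k! · x^k.

35/216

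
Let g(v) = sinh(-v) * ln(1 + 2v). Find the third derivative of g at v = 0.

Multiply the two series term by term and collect like powers.
The coefficient of v^3 in the expansion is 2, so g′′′(0) = 3! * (2) = 12.

12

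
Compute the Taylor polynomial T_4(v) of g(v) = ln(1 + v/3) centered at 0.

g(0) = 0
g′(0) = 1/3
g′′(0) = -1/9
g′′′(0) = 2/27
g^(4)(0) = -2/27
Dividing each by k! gives the coefficients c_0, ..., c_4.

-v^4/324 + v^3/81 - v^2/18 + v/3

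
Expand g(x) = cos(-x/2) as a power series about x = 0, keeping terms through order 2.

1 - x^2/8

Differentiate repeatedly and evaluate at the center.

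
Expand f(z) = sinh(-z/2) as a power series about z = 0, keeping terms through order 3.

-z^3/48 - z/2

f(0) = 0
f′(0) = -1/2
f′′(0) = 0
f′′′(0) = -1/8
The Taylor polynomial is Σ f^(k)(0)/k! · z^k.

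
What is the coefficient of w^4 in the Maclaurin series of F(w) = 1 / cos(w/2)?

5/384

Write the quotient as an unknown series and match coefficients against numerator = denominator · series.
[w^0] = 1;  [w^1] = 0;  [w^2] = 1/8;  [w^3] = 0;  [w^4] = 5/384.
So c_4 = F^(4)(0)/4! = 5/384.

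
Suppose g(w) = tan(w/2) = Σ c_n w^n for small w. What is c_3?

Differentiate repeatedly and evaluate at the center.
[w^0] = 0;  [w^1] = 1/2;  [w^2] = 0;  [w^3] = 1/24.
So c_3 = g′′′(0)/3! = 1/24.

1/24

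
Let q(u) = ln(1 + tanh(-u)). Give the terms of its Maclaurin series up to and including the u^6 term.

Substitute the inner expansion into the outer series and collect powers.
[u^0] = 0;  [u^1] = -1;  [u^2] = -1/2;  [u^3] = 0;  [u^4] = 1/12;  [u^5] = 0;  [u^6] = -1/45.

-u^6/45 + u^4/12 - u^2/2 - u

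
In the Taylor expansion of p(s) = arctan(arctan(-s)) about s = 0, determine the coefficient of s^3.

Substitute the inner expansion into the outer series and collect powers.
p(0) = 0
p′(0) = -1
p′′(0) = 0
p′′′(0) = 4
The Taylor polynomial is Σ p^(k)(0)/k! · s^k.

2/3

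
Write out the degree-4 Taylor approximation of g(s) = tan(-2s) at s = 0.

Use the known series and substitute for the argument.
g(0) = 0
g′(0) = -2
g′′(0) = 0
g′′′(0) = -16
g^(4)(0) = 0
The Taylor polynomial is Σ g^(k)(0)/k! · s^k.

-8*s^3/3 - 2*s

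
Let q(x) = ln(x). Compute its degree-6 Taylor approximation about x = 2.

Differentiate repeatedly and evaluate at the center.
q(2) = ln(2)
q′(2) = 1/2
q′′(2) = -1/4
q′′′(2) = 1/4
q^(4)(2) = -3/8
q^(5)(2) = 3/4
q^(6)(2) = -15/8

-(x - 2)^6/384 + (x - 2)^5/160 - (x - 2)^4/64 + (x - 2)^3/24 - (x - 2)^2/8 + (x - 2)/2 + ln(2)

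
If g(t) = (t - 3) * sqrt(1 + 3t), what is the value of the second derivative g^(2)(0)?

39/4

Multiply each power in the prefactor through the base expansion.
The coefficient of t^2 in the expansion is 39/8, so g′′(0) = 2! * (39/8) = 39/4.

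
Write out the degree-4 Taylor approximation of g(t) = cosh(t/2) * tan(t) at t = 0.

11*t^3/24 + t

Expand each factor separately, then convolve coefficients.
[t^0] = 0;  [t^1] = 1;  [t^2] = 0;  [t^3] = 11/24;  [t^4] = 0.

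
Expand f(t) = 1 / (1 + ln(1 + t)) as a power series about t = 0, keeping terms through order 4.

11*t^4/3 - 7*t^3/3 + 3*t^2/2 - t + 1

Use the geometric series for the reciprocal, then substitute.
f(0) = 1
f′(0) = -1
f′′(0) = 3
f′′′(0) = -14
f^(4)(0) = 88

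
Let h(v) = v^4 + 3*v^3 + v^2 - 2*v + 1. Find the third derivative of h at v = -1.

-6

From the series, [(v + 1)^3] h = -1; multiply by 3! = 6 to get -6.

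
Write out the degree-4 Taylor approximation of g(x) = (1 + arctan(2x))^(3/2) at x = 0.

-29*x^4/8 - 9*x^3/2 + 3*x^2/2 + 3*x + 1

Substitute the inner expansion into the outer series and collect powers.
[x^0] = 1;  [x^1] = 3;  [x^2] = 3/2;  [x^3] = -9/2;  [x^4] = -29/8.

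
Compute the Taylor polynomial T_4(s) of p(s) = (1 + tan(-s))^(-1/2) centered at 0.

67*s^4/128 + 23*s^3/48 + 3*s^2/8 + s/2 + 1

Plug the Maclaurin series of the inner function into that of the outer and collect terms.
p(0) = 1
p′(0) = 1/2
p′′(0) = 3/4
p′′′(0) = 23/8
p^(4)(0) = 201/16
Dividing each by k! gives the coefficients c_0, ..., c_4.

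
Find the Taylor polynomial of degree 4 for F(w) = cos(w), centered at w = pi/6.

Use the known series and substitute for the argument.
[(w - pi/6)^0] = sqrt(3)/2;  [(w - pi/6)^1] = -1/2;  [(w - pi/6)^2] = -sqrt(3)/4;  [(w - pi/6)^3] = 1/12;  [(w - pi/6)^4] = sqrt(3)/48.

sqrt(3)*(w - pi/6)^4/48 + (w - pi/6)^3/12 - sqrt(3)*(w - pi/6)^2/4 - (w - pi/6)/2 + sqrt(3)/2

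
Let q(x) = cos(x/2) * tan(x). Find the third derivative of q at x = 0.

Multiply the two series term by term and collect like powers.
The coefficient of x^3 in the expansion is 5/24, so q′′′(0) = 3! * (5/24) = 5/4.

5/4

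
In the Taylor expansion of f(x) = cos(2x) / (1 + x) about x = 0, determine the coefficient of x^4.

-1/3

Expand each factor separately, then convolve coefficients.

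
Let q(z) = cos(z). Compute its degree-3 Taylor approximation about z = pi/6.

q(pi/6) = sqrt(3)/2
q′(pi/6) = -1/2
q′′(pi/6) = -sqrt(3)/2
q′′′(pi/6) = 1/2

(z - pi/6)^3/12 - sqrt(3)*(z - pi/6)^2/4 - (z - pi/6)/2 + sqrt(3)/2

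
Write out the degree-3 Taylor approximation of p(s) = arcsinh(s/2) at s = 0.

[s^0] = 0;  [s^1] = 1/2;  [s^2] = 0;  [s^3] = -1/48.

-s^3/48 + s/2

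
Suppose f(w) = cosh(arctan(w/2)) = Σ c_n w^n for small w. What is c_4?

Compose series: expand the inner function first, then feed it into the outer expansion.

-7/384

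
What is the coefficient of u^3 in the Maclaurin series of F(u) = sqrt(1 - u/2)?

c_3 = F′′′(0)/3! = -1/128.

-1/128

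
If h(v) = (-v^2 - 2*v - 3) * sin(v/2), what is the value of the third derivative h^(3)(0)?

-21/8

Distribute the polynomial across the series and collect like powers.
The coefficient of v^3 in the expansion is -7/16, so h′′′(0) = 3! * (-7/16) = -21/8.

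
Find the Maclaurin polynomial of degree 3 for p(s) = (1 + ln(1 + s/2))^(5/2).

-35*s^3/384 + 5*s^2/32 + 5*s/4 + 1

Let u equal the inner series; expand the outer function in u and truncate.
p(0) = 1
p′(0) = 5/4
p′′(0) = 5/16
p′′′(0) = -35/64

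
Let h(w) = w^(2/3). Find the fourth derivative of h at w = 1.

From the series, [(w - 1)^4] h = -7/243; multiply by 4! = 24 to get -56/81.

-56/81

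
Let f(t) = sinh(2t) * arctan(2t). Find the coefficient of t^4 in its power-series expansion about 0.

Expand each factor separately, then convolve coefficients.
f(0) = 0
f′(0) = 0
f′′(0) = 8
f′′′(0) = 0
f^(4)(0) = -64

-8/3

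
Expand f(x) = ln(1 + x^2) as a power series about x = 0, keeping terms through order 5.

-x^4/2 + x^2

Compute the successive derivatives at the expansion point and divide by k!.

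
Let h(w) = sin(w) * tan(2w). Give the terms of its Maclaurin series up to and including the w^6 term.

Take the Cauchy product of the two expansions.
h(0) = 0
h′(0) = 0
h′′(0) = 4
h′′′(0) = 0
h^(4)(0) = 56
h^(5)(0) = 0
h^(6)(0) = 2764

691*w^6/180 + 7*w^4/3 + 2*w^2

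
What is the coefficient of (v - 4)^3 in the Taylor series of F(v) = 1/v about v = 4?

F(4) = 1/4
F′(4) = -1/16
F′′(4) = 1/32
F′′′(4) = -3/128
The Taylor polynomial is Σ F^(k)(4)/k! · (v - 4)^k.

-1/256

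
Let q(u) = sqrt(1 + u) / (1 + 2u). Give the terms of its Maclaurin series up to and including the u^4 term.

1451*u^4/128 - 91*u^3/16 + 23*u^2/8 - 3*u/2 + 1

Multiply the two series term by term and collect like powers.
q(0) = 1
q′(0) = -3/2
q′′(0) = 23/4
q′′′(0) = -273/8
q^(4)(0) = 4353/16
The Taylor polynomial is Σ q^(k)(0)/k! · u^k.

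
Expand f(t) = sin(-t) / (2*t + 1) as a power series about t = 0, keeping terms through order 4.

23*t^4/3 - 23*t^3/6 + 2*t^2 - t

Use 1/(1 - r) = Σ r^k on the denominator, then take the Cauchy product.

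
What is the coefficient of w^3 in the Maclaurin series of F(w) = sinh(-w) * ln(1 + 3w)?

9/2

Multiply the two series term by term and collect like powers.
[w^0] = 0;  [w^1] = 0;  [w^2] = -3;  [w^3] = 9/2.
So c_3 = F′′′(0)/3! = 9/2.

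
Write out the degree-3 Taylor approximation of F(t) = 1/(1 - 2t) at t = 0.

8*t^3 + 4*t^2 + 2*t + 1

F(0) = 1
F′(0) = 2
F′′(0) = 8
F′′′(0) = 48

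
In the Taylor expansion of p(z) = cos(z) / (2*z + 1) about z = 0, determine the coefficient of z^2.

Multiply the numerator's expansion by the denominator's geometric series.
p(0) = 1
p′(0) = -2
p′′(0) = 7

7/2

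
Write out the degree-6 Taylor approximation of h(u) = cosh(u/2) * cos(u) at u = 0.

13*u^6/5120 - 7*u^4/384 - 3*u^2/8 + 1

Expand each factor separately, then convolve coefficients.
h(0) = 1
h′(0) = 0
h′′(0) = -3/4
h′′′(0) = 0
h^(4)(0) = -7/16
h^(5)(0) = 0
h^(6)(0) = 117/64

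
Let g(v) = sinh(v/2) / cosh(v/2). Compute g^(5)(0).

1/2

Divide the numerator series by the denominator series (power-series long division).
From the series, [v^5] g = 1/240; multiply by 5! = 120 to get 1/2.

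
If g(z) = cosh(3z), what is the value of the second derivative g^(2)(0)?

From the series, [z^2] g = 9/2; multiply by 2! = 2 to get 9.

9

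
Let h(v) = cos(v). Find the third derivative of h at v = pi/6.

From the series, [(v - pi/6)^3] h = 1/12; multiply by 3! = 6 to get 1/2.

1/2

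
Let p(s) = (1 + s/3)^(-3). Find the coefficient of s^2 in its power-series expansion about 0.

Use the known series and substitute for the argument.
p(0) = 1
p′(0) = -1
p′′(0) = 4/3
So c_2 = p′′(0)/2! = 2/3.

2/3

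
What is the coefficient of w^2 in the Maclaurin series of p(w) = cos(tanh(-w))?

-1/2

Plug the Maclaurin series of the inner function into that of the outer and collect terms.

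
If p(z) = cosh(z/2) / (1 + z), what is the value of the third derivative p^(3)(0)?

Multiply the two series term by term and collect like powers.
The coefficient of z^3 in the expansion is -9/8, so p′′′(0) = 3! * (-9/8) = -27/4.

-27/4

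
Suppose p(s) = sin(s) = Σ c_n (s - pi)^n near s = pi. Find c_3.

[(s - pi)^0] = 0;  [(s - pi)^1] = -1;  [(s - pi)^2] = 0;  [(s - pi)^3] = 1/6.

1/6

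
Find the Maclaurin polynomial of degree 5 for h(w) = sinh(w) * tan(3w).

Write out both Maclaurin series and multiply, keeping only the needed powers.
h(0) = 0
h′(0) = 0
h′′(0) = 6
h′′′(0) = 0
h^(4)(0) = 228
h^(5)(0) = 0

19*w^4/2 + 3*w^2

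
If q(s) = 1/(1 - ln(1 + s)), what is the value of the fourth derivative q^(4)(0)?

Substitute the inner expansion into the outer series and collect powers.
The coefficient of s^4 in the expansion is 1/6, so q^(4)(0) = 4! * (1/6) = 4.

4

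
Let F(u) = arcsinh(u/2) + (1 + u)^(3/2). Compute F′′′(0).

-1/2

Combine the two series term by term.
From the series, [u^3] F = -1/12; multiply by 3! = 6 to get -1/2.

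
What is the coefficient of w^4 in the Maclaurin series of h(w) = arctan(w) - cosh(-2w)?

-2/3

Add the two expansions coefficient-wise.
[w^0] = -1;  [w^1] = 1;  [w^2] = -2;  [w^3] = -1/3;  [w^4] = -2/3.
So c_4 = h^(4)(0)/4! = -2/3.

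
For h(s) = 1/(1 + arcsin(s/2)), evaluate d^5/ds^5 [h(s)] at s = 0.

Let u equal the inner series; expand the outer function in u and truncate.
The coefficient of s^5 in the expansion is -63/1280, so h^(5)(0) = 5! * (-63/1280) = -189/32.

-189/32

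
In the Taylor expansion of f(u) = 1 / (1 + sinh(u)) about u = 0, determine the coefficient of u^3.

Write 1/(1+u) = 1 - u + u^2 - u^3 + ... and substitute the series for u.

-7/6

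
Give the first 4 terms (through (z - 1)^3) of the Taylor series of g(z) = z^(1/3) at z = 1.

Apply the Taylor formula c_k = f^(k)(a)/k!.
g(1) = 1
g′(1) = 1/3
g′′(1) = -2/9
g′′′(1) = 10/27
Dividing each by k! gives the coefficients c_0, ..., c_3.

5*(z - 1)^3/81 - (z - 1)^2/9 + (z - 1)/3 + 1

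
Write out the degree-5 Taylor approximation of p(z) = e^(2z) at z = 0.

4*z^5/15 + 2*z^4/3 + 4*z^3/3 + 2*z^2 + 2*z + 1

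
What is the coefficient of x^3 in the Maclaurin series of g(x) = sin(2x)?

-4/3

g(0) = 0
g′(0) = 2
g′′(0) = 0
g′′′(0) = -8
The Taylor polynomial is Σ g^(k)(0)/k! · x^k.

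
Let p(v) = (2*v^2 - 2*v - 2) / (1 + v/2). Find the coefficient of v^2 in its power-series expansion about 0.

5/2

Shift and add copies of the series according to the polynomial's terms.
[v^0] = -2;  [v^1] = -1;  [v^2] = 5/2.
So c_2 = p′′(0)/2! = 5/2.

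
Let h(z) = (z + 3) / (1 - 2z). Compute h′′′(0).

168

Distribute the polynomial across the series and collect like powers.
The coefficient of z^3 in the expansion is 28, so h′′′(0) = 3! * (28) = 168.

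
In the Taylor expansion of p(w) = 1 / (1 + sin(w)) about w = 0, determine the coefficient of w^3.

Use the geometric series for the reciprocal, then substitute.
[w^0] = 1;  [w^1] = -1;  [w^2] = 1;  [w^3] = -5/6.

-5/6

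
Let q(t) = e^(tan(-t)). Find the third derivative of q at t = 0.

-3

Plug the Maclaurin series of the inner function into that of the outer and collect terms.
From the series, [t^3] q = -1/2; multiply by 3! = 6 to get -3.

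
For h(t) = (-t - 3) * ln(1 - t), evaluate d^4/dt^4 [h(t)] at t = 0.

Shift and add copies of the series according to the polynomial's terms.
From the series, [t^4] h = 13/12; multiply by 4! = 24 to get 26.

26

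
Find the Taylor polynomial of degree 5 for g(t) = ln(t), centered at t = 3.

g(3) = ln(3)
g′(3) = 1/3
g′′(3) = -1/9
g′′′(3) = 2/27
g^(4)(3) = -2/27
g^(5)(3) = 8/81
The Taylor polynomial is Σ g^(k)(3)/k! · (t - 3)^k.

(t - 3)^5/1215 - (t - 3)^4/324 + (t - 3)^3/81 - (t - 3)^2/18 + (t - 3)/3 + ln(3)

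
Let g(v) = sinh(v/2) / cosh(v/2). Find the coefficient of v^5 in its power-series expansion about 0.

Divide the numerator series by the denominator series (power-series long division).

1/240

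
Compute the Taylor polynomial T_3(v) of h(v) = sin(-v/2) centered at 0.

v^3/48 - v/2

h(0) = 0
h′(0) = -1/2
h′′(0) = 0
h′′′(0) = 1/8
Dividing each by k! gives the coefficients c_0, ..., c_3.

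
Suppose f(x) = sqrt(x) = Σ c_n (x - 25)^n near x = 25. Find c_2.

-1/1000

Compute the successive derivatives at the expansion point and divide by k!.
[(x - 25)^0] = 5;  [(x - 25)^1] = 1/10;  [(x - 25)^2] = -1/1000.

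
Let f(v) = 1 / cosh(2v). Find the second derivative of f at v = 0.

Write the quotient as an unknown series and match coefficients against numerator = denominator · series.
The coefficient of v^2 in the expansion is -2, so f′′(0) = 2! * (-2) = -4.

-4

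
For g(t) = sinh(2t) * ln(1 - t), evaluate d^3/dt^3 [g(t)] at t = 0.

Write out both Maclaurin series and multiply, keeping only the needed powers.
From the series, [t^3] g = -1; multiply by 3! = 6 to get -6.

-6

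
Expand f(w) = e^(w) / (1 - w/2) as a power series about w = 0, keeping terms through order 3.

19*w^3/24 + 5*w^2/4 + 3*w/2 + 1

Expand each factor separately, then convolve coefficients.
f(0) = 1
f′(0) = 3/2
f′′(0) = 5/2
f′′′(0) = 19/4
Dividing each by k! gives the coefficients c_0, ..., c_3.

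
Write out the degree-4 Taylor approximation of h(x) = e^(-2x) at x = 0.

2*x^4/3 - 4*x^3/3 + 2*x^2 - 2*x + 1

h(0) = 1
h′(0) = -2
h′′(0) = 4
h′′′(0) = -8
h^(4)(0) = 16
Dividing each by k! gives the coefficients c_0, ..., c_4.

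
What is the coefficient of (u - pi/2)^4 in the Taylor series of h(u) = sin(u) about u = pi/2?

Use the known series and substitute for the argument.
h(pi/2) = 1
h′(pi/2) = 0
h′′(pi/2) = -1
h′′′(pi/2) = 0
h^(4)(pi/2) = 1
So c_4 = h^(4)(pi/2)/4! = 1/24.

1/24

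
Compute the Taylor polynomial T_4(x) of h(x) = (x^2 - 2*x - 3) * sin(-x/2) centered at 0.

-x^4/24 - 9*x^3/16 + x^2 + 3*x/2

Multiply each power in the prefactor through the base expansion.
h(0) = 0
h′(0) = 3/2
h′′(0) = 2
h′′′(0) = -27/8
h^(4)(0) = -1
Dividing each by k! gives the coefficients c_0, ..., c_4.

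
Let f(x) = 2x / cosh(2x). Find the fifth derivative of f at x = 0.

800

Write the quotient as an unknown series and match coefficients against numerator = denominator · series.
From the series, [x^5] f = 20/3; multiply by 5! = 120 to get 800.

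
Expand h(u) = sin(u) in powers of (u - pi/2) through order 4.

(u - pi/2)^4/24 - (u - pi/2)^2/2 + 1

h(pi/2) = 1
h′(pi/2) = 0
h′′(pi/2) = -1
h′′′(pi/2) = 0
h^(4)(pi/2) = 1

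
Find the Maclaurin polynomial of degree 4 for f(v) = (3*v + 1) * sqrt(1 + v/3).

67*v^4/10368 - 17*v^3/432 + 35*v^2/72 + 19*v/6 + 1

Shift and add copies of the series according to the polynomial's terms.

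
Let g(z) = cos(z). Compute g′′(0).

-1

Apply the Taylor formula c_k = f^(k)(a)/k!.
From the series, [z^2] g = -1/2; multiply by 2! = 2 to get -1.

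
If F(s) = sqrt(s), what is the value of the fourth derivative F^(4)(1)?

-15/16

The coefficient of (s - 1)^4 in the expansion is -5/128, so F^(4)(1) = 4! * (-5/128) = -15/16.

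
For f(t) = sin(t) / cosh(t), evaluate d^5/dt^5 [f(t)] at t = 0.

Write the quotient as an unknown series and match coefficients against numerator = denominator · series.
The coefficient of t^5 in the expansion is 3/10, so f^(5)(0) = 5! * (3/10) = 36.

36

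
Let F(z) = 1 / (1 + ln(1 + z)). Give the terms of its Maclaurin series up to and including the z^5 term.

-347*z^5/60 + 11*z^4/3 - 7*z^3/3 + 3*z^2/2 - z + 1

Write 1/(1+u) = 1 - u + u^2 - u^3 + ... and substitute the series for u.
F(0) = 1
F′(0) = -1
F′′(0) = 3
F′′′(0) = -14
F^(4)(0) = 88
F^(5)(0) = -694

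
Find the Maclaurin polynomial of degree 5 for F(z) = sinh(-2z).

-4*z^5/15 - 4*z^3/3 - 2*z

[z^0] = 0;  [z^1] = -2;  [z^2] = 0;  [z^3] = -4/3;  [z^4] = 0;  [z^5] = -4/15.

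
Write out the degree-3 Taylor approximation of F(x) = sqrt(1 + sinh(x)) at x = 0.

7*x^3/48 - x^2/8 + x/2 + 1

Plug the Maclaurin series of the inner function into that of the outer and collect terms.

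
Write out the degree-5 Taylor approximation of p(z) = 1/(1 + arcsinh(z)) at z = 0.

-23*z^5/40 + 2*z^4/3 - 5*z^3/6 + z^2 - z + 1

Plug the Maclaurin series of the inner function into that of the outer and collect terms.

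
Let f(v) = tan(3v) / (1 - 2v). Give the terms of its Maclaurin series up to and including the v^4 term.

42*v^4 + 21*v^3 + 6*v^2 + 3*v

Multiply the two series term by term and collect like powers.
f(0) = 0
f′(0) = 3
f′′(0) = 12
f′′′(0) = 126
f^(4)(0) = 1008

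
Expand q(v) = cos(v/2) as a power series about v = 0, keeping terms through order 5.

q(0) = 1
q′(0) = 0
q′′(0) = -1/4
q′′′(0) = 0
q^(4)(0) = 1/16
q^(5)(0) = 0

v^4/384 - v^2/8 + 1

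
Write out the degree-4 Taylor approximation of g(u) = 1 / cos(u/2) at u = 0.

5*u^4/384 + u^2/8 + 1

Divide the numerator series by the denominator series (power-series long division).
g(0) = 1
g′(0) = 0
g′′(0) = 1/4
g′′′(0) = 0
g^(4)(0) = 5/16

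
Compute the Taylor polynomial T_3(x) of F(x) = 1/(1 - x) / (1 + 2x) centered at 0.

Take the Cauchy product of the two expansions.
[x^0] = 1;  [x^1] = -1;  [x^2] = 3;  [x^3] = -5.

-5*x^3 + 3*x^2 - x + 1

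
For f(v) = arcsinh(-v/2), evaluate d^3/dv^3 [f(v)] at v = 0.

The coefficient of v^3 in the expansion is 1/48, so f′′′(0) = 3! * (1/48) = 1/8.

1/8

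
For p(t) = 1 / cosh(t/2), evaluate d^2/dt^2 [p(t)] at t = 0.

-1/4

Divide the numerator series by the denominator series (power-series long division).
From the series, [t^2] p = -1/8; multiply by 2! = 2 to get -1/4.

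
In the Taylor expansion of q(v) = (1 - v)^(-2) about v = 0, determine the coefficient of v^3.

4

[v^0] = 1;  [v^1] = 2;  [v^2] = 3;  [v^3] = 4.
So c_3 = q′′′(0)/3! = 4.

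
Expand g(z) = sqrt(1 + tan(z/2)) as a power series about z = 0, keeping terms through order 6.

-5521*z^6/2949120 + 601*z^5/122880 - 47*z^4/6144 + 11*z^3/384 - z^2/32 + z/4 + 1

Let u equal the inner series; expand the outer function in u and truncate.
[z^0] = 1;  [z^1] = 1/4;  [z^2] = -1/32;  [z^3] = 11/384;  [z^4] = -47/6144;  [z^5] = 601/122880;  [z^6] = -5521/2949120.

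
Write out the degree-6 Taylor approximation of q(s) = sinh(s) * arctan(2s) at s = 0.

215*s^6/36 - 7*s^4/3 + 2*s^2

Write out both Maclaurin series and multiply, keeping only the needed powers.
[s^0] = 0;  [s^1] = 0;  [s^2] = 2;  [s^3] = 0;  [s^4] = -7/3;  [s^5] = 0;  [s^6] = 215/36.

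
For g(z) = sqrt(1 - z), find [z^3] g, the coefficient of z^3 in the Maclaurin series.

Differentiate repeatedly and evaluate at the center.
[z^0] = 1;  [z^1] = -1/2;  [z^2] = -1/8;  [z^3] = -1/16.
So c_3 = g′′′(0)/3! = -1/16.

-1/16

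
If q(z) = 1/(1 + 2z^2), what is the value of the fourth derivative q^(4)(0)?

Compute the successive derivatives at the expansion point and divide by k!.
The coefficient of z^4 in the expansion is 4, so q^(4)(0) = 4! * (4) = 96.

96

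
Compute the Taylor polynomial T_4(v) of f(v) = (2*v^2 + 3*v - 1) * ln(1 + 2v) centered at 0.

Distribute the polynomial across the series and collect like powers.

8*v^4 - 14*v^3/3 + 8*v^2 - 2*v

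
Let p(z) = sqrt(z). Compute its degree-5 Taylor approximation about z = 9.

Use the known series and substitute for the argument.

7*(z - 9)^5/5038848 - 5*(z - 9)^4/279936 + (z - 9)^3/3888 - (z - 9)^2/216 + (z - 9)/6 + 3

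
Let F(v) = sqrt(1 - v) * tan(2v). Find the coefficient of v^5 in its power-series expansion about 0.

3701/960

Expand each factor separately, then convolve coefficients.
[v^0] = 0;  [v^1] = 2;  [v^2] = -1;  [v^3] = 29/12;  [v^4] = -35/24;  [v^5] = 3701/960.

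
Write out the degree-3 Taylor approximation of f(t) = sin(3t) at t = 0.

f(0) = 0
f′(0) = 3
f′′(0) = 0
f′′′(0) = -27
The Taylor polynomial is Σ f^(k)(0)/k! · t^k.

-9*t^3/2 + 3*t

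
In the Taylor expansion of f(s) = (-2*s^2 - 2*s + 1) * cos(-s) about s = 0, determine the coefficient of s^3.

1

Distribute the polynomial across the series and collect like powers.
f(0) = 1
f′(0) = -2
f′′(0) = -5
f′′′(0) = 6
The Taylor polynomial is Σ f^(k)(0)/k! · s^k.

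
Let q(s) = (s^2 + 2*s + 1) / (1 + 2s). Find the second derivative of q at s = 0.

Shift and add copies of the series according to the polynomial's terms.
From the series, [s^2] q = 1; multiply by 2! = 2 to get 2.

2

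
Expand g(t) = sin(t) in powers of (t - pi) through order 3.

(t - pi)^3/6 - (t - pi)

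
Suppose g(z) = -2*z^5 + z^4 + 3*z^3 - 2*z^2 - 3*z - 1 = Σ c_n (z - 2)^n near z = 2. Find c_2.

-120

g(2) = -39
g′(2) = -103
g′′(2) = -240
Dividing each by k! gives the coefficients c_0, ..., c_2.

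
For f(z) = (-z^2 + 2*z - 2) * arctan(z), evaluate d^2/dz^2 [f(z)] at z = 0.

Shift and add copies of the series according to the polynomial's terms.
From the series, [z^2] f = 2; multiply by 2! = 2 to get 4.

4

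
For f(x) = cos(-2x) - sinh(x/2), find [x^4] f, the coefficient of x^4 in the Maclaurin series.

Expand each term separately and add.

2/3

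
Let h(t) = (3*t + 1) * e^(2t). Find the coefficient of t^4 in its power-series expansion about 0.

14/3

Distribute the polynomial across the series and collect like powers.
So c_4 = h^(4)(0)/4! = 14/3.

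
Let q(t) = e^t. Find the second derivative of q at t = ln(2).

Differentiate repeatedly and evaluate at the center.
From the series, [(t - ln(2))^2] q = 1; multiply by 2! = 2 to get 2.

2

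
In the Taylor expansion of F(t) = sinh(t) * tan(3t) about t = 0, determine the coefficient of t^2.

Write out both Maclaurin series and multiply, keeping only the needed powers.
F(0) = 0
F′(0) = 0
F′′(0) = 6
The Taylor polynomial is Σ F^(k)(0)/k! · t^k.

3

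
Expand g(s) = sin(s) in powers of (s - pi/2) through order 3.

g(pi/2) = 1
g′(pi/2) = 0
g′′(pi/2) = -1
g′′′(pi/2) = 0

1 - (s - pi/2)^2/2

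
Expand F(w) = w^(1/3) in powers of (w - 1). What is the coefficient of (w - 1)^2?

-1/9

Differentiate repeatedly and evaluate at the center.
F(1) = 1
F′(1) = 1/3
F′′(1) = -2/9
Dividing each by k! gives the coefficients c_0, ..., c_2.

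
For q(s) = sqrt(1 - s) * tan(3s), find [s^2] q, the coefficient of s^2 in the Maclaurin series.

Take the Cauchy product of the two expansions.
So c_2 = q′′(0)/2! = -3/2.

-3/2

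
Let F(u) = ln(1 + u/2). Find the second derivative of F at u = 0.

-1/4

Apply the Taylor formula c_k = f^(k)(a)/k!.
From the series, [u^2] F = -1/8; multiply by 2! = 2 to get -1/4.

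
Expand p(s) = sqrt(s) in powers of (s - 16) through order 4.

p(16) = 4
p′(16) = 1/8
p′′(16) = -1/256
p′′′(16) = 3/8192
p^(4)(16) = -15/262144
Dividing each by k! gives the coefficients c_0, ..., c_4.

-5*(s - 16)^4/2097152 + (s - 16)^3/16384 - (s - 16)^2/512 + (s - 16)/8 + 4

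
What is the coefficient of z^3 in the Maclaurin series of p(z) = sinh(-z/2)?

-1/48

Apply the Taylor formula c_k = f^(k)(a)/k!.
[z^0] = 0;  [z^1] = -1/2;  [z^2] = 0;  [z^3] = -1/48.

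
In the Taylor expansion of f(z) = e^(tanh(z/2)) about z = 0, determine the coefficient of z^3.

Substitute the inner expansion into the outer series and collect powers.
f(0) = 1
f′(0) = 1/2
f′′(0) = 1/4
f′′′(0) = -1/8
Dividing each by k! gives the coefficients c_0, ..., c_3.

-1/48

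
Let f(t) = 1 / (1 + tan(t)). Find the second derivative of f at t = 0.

2

Use the geometric series for the reciprocal, then substitute.
From the series, [t^2] f = 1; multiply by 2! = 2 to get 2.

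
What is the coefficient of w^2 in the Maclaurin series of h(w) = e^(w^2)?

Use the known series and substitute for the argument.
h(0) = 1
h′(0) = 0
h′′(0) = 2
So c_2 = h′′(0)/2! = 1.

1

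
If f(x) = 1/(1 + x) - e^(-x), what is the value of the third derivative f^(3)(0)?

Add the two expansions coefficient-wise.
The coefficient of x^3 in the expansion is -5/6, so f′′′(0) = 3! * (-5/6) = -5.

-5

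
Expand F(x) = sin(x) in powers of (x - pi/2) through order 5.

(x - pi/2)^4/24 - (x - pi/2)^2/2 + 1

F(pi/2) = 1
F′(pi/2) = 0
F′′(pi/2) = -1
F′′′(pi/2) = 0
F^(4)(pi/2) = 1
F^(5)(pi/2) = 0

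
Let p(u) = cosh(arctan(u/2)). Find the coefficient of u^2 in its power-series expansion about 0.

1/8

Substitute the inner expansion into the outer series and collect powers.
p(0) = 1
p′(0) = 0
p′′(0) = 1/4
So c_2 = p′′(0)/2! = 1/8.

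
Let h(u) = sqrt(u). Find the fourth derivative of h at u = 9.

The coefficient of (u - 9)^4 in the expansion is -5/279936, so h^(4)(9) = 4! * (-5/279936) = -5/11664.

-5/11664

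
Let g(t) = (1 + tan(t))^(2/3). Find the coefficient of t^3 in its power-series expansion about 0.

Plug the Maclaurin series of the inner function into that of the outer and collect terms.

22/81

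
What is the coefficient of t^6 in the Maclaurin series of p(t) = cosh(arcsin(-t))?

Let u equal the inner series; expand the outer function in u and truncate.
[t^0] = 1;  [t^1] = 0;  [t^2] = 1/2;  [t^3] = 0;  [t^4] = 5/24;  [t^5] = 0;  [t^6] = 17/144.

17/144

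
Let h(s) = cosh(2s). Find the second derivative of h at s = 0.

Use the known series and substitute for the argument.
The coefficient of s^2 in the expansion is 2, so h′′(0) = 2! * (2) = 4.

4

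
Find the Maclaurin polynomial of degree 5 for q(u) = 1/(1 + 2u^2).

4*u^4 - 2*u^2 + 1

q(0) = 1
q′(0) = 0
q′′(0) = -4
q′′′(0) = 0
q^(4)(0) = 96
q^(5)(0) = 0
The Taylor polynomial is Σ q^(k)(0)/k! · u^k.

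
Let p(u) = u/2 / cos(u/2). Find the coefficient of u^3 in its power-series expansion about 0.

Write the quotient as an unknown series and match coefficients against numerator = denominator · series.
p(0) = 0
p′(0) = 1/2
p′′(0) = 0
p′′′(0) = 3/8
So c_3 = p′′′(0)/3! = 1/16.

1/16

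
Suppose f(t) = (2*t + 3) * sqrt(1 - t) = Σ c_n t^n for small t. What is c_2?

-11/8

Shift and add copies of the series according to the polynomial's terms.
[t^0] = 3;  [t^1] = 1/2;  [t^2] = -11/8.
So c_2 = f′′(0)/2! = -11/8.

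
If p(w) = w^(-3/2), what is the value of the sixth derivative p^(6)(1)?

From the series, [(w - 1)^6] p = 3003/1024; multiply by 6! = 720 to get 135135/64.

135135/64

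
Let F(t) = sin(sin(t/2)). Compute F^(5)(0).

3/8

Plug the Maclaurin series of the inner function into that of the outer and collect terms.
The coefficient of t^5 in the expansion is 1/320, so F^(5)(0) = 5! * (1/320) = 3/8.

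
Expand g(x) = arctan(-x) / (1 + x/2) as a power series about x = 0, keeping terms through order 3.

x^3/12 + x^2/2 - x

Write out both Maclaurin series and multiply, keeping only the needed powers.
g(0) = 0
g′(0) = -1
g′′(0) = 1
g′′′(0) = 1/2
Then c_k = g^(k)(0)/k! gives each Taylor coefficient.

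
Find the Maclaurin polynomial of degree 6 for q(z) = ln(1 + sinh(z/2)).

Substitute the inner expansion into the outer series and collect powers.
q(0) = 0
q′(0) = 1/2
q′′(0) = -1/4
q′′′(0) = 3/8
q^(4)(0) = -5/8
q^(5)(0) = 45/32
q^(6)(0) = -4
Dividing each by k! gives the coefficients c_0, ..., c_6.

-z^6/180 + 3*z^5/256 - 5*z^4/192 + z^3/16 - z^2/8 + z/2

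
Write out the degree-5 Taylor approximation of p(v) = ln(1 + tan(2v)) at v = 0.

64*v^5/3 - 28*v^4/3 + 16*v^3/3 - 2*v^2 + 2*v

Compose series: expand the inner function first, then feed it into the outer expansion.
p(0) = 0
p′(0) = 2
p′′(0) = -4
p′′′(0) = 32
p^(4)(0) = -224
p^(5)(0) = 2560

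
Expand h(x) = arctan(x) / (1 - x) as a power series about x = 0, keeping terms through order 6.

Write out both Maclaurin series and multiply, keeping only the needed powers.
[x^0] = 0;  [x^1] = 1;  [x^2] = 1;  [x^3] = 2/3;  [x^4] = 2/3;  [x^5] = 13/15;  [x^6] = 13/15.

13*x^6/15 + 13*x^5/15 + 2*x^4/3 + 2*x^3/3 + x^2 + x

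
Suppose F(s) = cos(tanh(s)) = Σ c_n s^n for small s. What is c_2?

-1/2

Let u equal the inner series; expand the outer function in u and truncate.
F(0) = 1
F′(0) = 0
F′′(0) = -1
So c_2 = F′′(0)/2! = -1/2.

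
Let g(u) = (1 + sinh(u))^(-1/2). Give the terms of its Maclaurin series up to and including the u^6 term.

6521*u^6/15360 - 1561*u^5/3840 + 51*u^4/128 - 19*u^3/48 + 3*u^2/8 - u/2 + 1

Substitute the inner expansion into the outer series and collect powers.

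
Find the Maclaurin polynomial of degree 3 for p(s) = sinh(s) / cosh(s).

-s^3/3 + s

Invert the denominator's series and multiply.
[s^0] = 0;  [s^1] = 1;  [s^2] = 0;  [s^3] = -1/3.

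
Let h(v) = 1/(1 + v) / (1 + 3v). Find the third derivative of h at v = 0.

-240

Take the Cauchy product of the two expansions.
The coefficient of v^3 in the expansion is -40, so h′′′(0) = 3! * (-40) = -240.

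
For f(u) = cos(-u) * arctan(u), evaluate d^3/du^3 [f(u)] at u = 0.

Take the Cauchy product of the two expansions.
The coefficient of u^3 in the expansion is -5/6, so f′′′(0) = 3! * (-5/6) = -5.

-5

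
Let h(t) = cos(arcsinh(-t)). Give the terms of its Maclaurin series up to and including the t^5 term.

Compose series: expand the inner function first, then feed it into the outer expansion.
[t^0] = 1;  [t^1] = 0;  [t^2] = -1/2;  [t^3] = 0;  [t^4] = 5/24;  [t^5] = 0.

5*t^4/24 - t^2/2 + 1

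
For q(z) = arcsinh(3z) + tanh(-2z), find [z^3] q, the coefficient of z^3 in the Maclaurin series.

Combine the two series term by term.
[z^0] = 0;  [z^1] = 1;  [z^2] = 0;  [z^3] = -11/6.

-11/6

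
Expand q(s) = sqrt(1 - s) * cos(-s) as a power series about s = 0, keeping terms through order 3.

3*s^3/16 - 5*s^2/8 - s/2 + 1

Take the Cauchy product of the two expansions.
[s^0] = 1;  [s^1] = -1/2;  [s^2] = -5/8;  [s^3] = 3/16.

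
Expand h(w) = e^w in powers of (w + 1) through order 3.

h(-1) = e^(-1)
h′(-1) = e^(-1)
h′′(-1) = e^(-1)
h′′′(-1) = e^(-1)

(w + 1)^3*e^(-1)/6 + (w + 1)^2*e^(-1)/2 + (w + 1)*e^(-1) + e^(-1)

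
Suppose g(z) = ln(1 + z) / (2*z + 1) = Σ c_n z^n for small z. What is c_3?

16/3

Multiply the numerator's expansion by the denominator's geometric series.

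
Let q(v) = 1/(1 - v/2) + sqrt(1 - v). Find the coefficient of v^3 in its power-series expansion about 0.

Combine the two series term by term.
q(0) = 2
q′(0) = 0
q′′(0) = 1/4
q′′′(0) = 3/8

1/16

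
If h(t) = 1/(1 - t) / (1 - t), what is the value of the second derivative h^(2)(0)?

Take the Cauchy product of the two expansions.
From the series, [t^2] h = 3; multiply by 2! = 2 to get 6.

6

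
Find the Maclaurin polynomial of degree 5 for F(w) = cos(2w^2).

1 - 2*w^4

Differentiate repeatedly and evaluate at the center.
[w^0] = 1;  [w^1] = 0;  [w^2] = 0;  [w^3] = 0;  [w^4] = -2;  [w^5] = 0.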